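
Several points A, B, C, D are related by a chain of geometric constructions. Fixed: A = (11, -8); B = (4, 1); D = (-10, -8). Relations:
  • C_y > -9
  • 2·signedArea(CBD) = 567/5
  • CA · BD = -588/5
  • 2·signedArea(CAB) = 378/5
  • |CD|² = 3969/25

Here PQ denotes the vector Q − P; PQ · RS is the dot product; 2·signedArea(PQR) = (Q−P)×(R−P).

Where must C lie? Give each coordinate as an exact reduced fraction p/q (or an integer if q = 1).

1. C_x = 13/5  [2·signedArea(CBD) = 567/5 ∩ 2·signedArea(CAB) = 378/5]
2. C_y = -8  [2·signedArea(CBD) = 567/5 ∩ 2·signedArea(CAB) = 378/5]
   → C = (13/5, -8)

C = (13/5, -8)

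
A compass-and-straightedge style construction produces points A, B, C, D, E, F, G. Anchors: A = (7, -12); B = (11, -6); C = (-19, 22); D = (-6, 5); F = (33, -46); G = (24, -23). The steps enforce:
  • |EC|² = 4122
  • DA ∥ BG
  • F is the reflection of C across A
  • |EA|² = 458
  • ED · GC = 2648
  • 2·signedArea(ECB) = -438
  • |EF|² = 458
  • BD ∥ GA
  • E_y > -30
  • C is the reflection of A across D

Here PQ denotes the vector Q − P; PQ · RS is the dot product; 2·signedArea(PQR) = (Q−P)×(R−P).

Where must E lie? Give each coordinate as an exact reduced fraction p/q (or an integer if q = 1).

E = (20, -29)

1. E_x = 20  [ED · GC = 2648 ∩ 2·signedArea(ECB) = -438]
2. E_y = -29  [ED · GC = 2648 ∩ 2·signedArea(ECB) = -438]
   → E = (20, -29)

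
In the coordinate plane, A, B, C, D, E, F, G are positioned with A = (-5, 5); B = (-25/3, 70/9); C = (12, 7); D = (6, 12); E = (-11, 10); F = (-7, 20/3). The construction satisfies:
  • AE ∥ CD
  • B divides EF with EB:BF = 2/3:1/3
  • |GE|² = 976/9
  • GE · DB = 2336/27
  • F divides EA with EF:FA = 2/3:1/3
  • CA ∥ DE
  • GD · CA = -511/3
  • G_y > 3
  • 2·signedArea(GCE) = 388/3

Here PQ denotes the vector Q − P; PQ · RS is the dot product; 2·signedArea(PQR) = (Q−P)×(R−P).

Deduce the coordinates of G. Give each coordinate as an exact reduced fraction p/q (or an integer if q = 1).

1. G_x = -3  [GE · DB = 2336/27 ∩ GD · CA = -511/3]
2. G_y = 10/3  [GE · DB = 2336/27 ∩ GD · CA = -511/3]
   → G = (-3, 10/3)

G = (-3, 10/3)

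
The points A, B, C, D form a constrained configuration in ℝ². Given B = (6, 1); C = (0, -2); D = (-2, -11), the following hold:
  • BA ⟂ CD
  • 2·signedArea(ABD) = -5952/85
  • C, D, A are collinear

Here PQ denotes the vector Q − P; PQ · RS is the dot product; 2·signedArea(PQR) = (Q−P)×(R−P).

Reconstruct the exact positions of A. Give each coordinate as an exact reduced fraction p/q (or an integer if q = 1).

A = (78/85, 181/85)

1. A_x = 78/85  [C, D, A are collinear ∩ BA ⟂ CD]
2. A_y = 181/85  [C, D, A are collinear ∩ BA ⟂ CD]
   → A = (78/85, 181/85)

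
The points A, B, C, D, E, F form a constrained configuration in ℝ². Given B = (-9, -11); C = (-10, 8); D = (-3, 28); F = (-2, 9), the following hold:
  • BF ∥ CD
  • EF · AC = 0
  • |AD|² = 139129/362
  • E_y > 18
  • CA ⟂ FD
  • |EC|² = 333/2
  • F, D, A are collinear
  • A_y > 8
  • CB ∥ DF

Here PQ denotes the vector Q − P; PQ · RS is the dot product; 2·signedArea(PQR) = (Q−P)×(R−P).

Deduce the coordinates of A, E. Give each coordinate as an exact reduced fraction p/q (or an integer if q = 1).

1. A_x = -713/362  [F, D, A are collinear ∩ CA ⟂ FD]
2. A_y = 3049/362  [F, D, A are collinear ∩ CA ⟂ FD]
   → A = (-713/362, 3049/362)
3. E_x = -5/2  [line 2907/362·x + 153/362·y + 4437/362 = 0 ∩ |EC|² = 333/2]
4. E_y = 37/2  [line 2907/362·x + 153/362·y + 4437/362 = 0 ∩ |EC|² = 333/2]
   → E = (-5/2, 37/2)

A = (-713/362, 3049/362)
E = (-5/2, 37/2)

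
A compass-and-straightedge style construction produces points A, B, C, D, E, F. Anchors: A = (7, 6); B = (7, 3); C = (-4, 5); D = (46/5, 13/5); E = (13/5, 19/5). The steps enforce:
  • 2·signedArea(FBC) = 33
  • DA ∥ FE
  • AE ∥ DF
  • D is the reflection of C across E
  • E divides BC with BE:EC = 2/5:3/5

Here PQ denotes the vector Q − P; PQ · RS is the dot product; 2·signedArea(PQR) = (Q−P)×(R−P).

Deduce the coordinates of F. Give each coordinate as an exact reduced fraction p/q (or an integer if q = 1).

F = (24/5, 2/5)

1. F_x = 24/5  [DA ∥ FE ∩ AE ∥ DF]
2. F_y = 2/5  [DA ∥ FE ∩ AE ∥ DF]
   → F = (24/5, 2/5)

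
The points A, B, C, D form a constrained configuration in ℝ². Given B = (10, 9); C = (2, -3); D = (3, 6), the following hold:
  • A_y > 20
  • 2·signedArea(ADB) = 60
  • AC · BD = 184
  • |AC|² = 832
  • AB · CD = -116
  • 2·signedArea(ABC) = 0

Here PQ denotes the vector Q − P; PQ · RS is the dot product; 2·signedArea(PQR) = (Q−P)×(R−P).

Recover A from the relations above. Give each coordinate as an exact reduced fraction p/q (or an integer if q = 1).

A = (18, 21)

1. A_x = 18  [2·signedArea(ABC) = 0 ∩ AC · BD = 184]
2. A_y = 21  [2·signedArea(ABC) = 0 ∩ AC · BD = 184]
   → A = (18, 21)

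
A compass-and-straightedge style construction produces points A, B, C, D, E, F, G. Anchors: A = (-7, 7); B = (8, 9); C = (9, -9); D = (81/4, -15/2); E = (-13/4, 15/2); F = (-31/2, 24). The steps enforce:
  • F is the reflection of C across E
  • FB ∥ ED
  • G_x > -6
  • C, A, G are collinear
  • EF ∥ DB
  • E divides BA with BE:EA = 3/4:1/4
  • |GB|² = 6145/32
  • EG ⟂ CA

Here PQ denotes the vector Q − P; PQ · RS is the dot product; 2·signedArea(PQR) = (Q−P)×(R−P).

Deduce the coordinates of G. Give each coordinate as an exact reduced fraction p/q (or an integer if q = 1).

G = (-43/8, 43/8)

1. G_x = -43/8  [C, A, G are collinear ∩ EG ⟂ CA]
2. G_y = 43/8  [C, A, G are collinear ∩ EG ⟂ CA]
   → G = (-43/8, 43/8)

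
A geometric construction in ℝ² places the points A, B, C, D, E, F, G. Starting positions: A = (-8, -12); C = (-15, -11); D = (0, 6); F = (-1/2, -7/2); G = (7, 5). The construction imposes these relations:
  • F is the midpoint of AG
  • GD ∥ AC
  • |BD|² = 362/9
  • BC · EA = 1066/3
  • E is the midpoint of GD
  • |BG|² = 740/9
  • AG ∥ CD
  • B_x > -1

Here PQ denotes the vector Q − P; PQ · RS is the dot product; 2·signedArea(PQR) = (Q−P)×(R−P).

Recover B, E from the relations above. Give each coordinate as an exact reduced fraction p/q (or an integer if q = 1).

1. E_x = 7/2  [E is the midpoint of GD]
2. E_y = 11/2  [E is the midpoint of GD]
   → E = (7/2, 11/2)
3. B_x = -1/3  [line 23/2·x + 35/2·y + 29/3 = 0 ∩ |BD|² = 362/9]
4. B_y = -1/3  [line 23/2·x + 35/2·y + 29/3 = 0 ∩ |BD|² = 362/9]
   → B = (-1/3, -1/3)

B = (-1/3, -1/3)
E = (7/2, 11/2)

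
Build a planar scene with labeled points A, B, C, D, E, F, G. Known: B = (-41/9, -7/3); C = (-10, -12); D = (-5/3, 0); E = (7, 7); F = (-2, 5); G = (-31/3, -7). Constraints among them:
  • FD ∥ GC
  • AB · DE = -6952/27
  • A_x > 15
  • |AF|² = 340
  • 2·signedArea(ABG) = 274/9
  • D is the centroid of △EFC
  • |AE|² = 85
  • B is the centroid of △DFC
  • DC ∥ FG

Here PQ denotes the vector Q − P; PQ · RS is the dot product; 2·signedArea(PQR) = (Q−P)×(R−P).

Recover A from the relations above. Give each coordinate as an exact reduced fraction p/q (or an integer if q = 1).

A = (16, 9)

1. A_x = 16  [AB · DE = -6952/27 ∩ 2·signedArea(ABG) = 274/9]
2. A_y = 9  [AB · DE = -6952/27 ∩ 2·signedArea(ABG) = 274/9]
   → A = (16, 9)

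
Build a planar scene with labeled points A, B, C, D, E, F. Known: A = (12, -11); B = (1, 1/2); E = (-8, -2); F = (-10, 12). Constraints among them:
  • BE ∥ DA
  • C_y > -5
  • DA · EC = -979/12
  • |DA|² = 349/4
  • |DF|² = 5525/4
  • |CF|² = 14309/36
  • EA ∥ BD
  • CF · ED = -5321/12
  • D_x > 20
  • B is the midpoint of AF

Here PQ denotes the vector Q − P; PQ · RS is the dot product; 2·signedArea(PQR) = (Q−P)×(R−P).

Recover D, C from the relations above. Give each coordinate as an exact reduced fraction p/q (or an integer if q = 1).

C = (5/3, -25/6)
D = (21, -17/2)

1. D_x = 21  [BE ∥ DA ∩ EA ∥ BD]
2. D_y = -17/2  [BE ∥ DA ∩ EA ∥ BD]
   → D = (21, -17/2)
3. C_x = 5/3  [CF · ED = -5321/12 ∩ DA · EC = -979/12]
4. C_y = -25/6  [CF · ED = -5321/12 ∩ DA · EC = -979/12]
   → C = (5/3, -25/6)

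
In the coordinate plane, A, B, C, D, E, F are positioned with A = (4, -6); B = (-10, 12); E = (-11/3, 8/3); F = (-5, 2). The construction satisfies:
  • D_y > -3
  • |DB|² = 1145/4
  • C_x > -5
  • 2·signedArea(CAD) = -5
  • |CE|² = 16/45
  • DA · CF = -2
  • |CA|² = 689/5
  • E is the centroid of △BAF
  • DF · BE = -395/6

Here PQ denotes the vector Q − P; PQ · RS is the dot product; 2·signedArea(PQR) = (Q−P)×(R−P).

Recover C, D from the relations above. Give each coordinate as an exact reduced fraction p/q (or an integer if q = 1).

C = (-21/5, 12/5)
D = (-1/2, -2)

1. D_x = -1/2  [line -19/3·x + 28/3·y + 31/2 = 0 ∩ |DB|² = 1145/4]
2. D_y = -2  [line -19/3·x + 28/3·y + 31/2 = 0 ∩ |DB|² = 1145/4]
   → D = (-1/2, -2)
3. C_x = -21/5  [2·signedArea(CAD) = -5 ∩ DA · CF = -2]
4. C_y = 12/5  [2·signedArea(CAD) = -5 ∩ DA · CF = -2]
   → C = (-21/5, 12/5)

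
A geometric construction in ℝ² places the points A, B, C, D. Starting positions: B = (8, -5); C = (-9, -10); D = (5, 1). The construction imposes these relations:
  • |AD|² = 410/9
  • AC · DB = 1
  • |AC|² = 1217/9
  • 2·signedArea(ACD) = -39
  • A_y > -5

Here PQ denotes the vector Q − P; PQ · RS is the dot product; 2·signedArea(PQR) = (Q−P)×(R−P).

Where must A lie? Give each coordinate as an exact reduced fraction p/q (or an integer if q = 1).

A = (4/3, -14/3)

1. A_x = 4/3  [2·signedArea(ACD) = -39 ∩ AC · DB = 1]
2. A_y = -14/3  [2·signedArea(ACD) = -39 ∩ AC · DB = 1]
   → A = (4/3, -14/3)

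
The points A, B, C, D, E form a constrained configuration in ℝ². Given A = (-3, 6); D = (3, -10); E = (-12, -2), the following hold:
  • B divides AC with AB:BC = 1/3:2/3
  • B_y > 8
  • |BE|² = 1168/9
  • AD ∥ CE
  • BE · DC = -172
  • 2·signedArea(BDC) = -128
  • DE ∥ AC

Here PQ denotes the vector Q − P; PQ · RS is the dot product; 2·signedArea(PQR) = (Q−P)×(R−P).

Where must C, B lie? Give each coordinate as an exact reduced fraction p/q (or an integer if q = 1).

B = (-8, 26/3)
C = (-18, 14)

1. C_x = -18  [AD ∥ CE ∩ DE ∥ AC]
2. C_y = 14  [AD ∥ CE ∩ DE ∥ AC]
   → C = (-18, 14)
3. B_x = -8  [B divides AC with AB:BC = 1/3:2/3]
4. B_y = 26/3  [B divides AC with AB:BC = 1/3:2/3]
   → B = (-8, 26/3)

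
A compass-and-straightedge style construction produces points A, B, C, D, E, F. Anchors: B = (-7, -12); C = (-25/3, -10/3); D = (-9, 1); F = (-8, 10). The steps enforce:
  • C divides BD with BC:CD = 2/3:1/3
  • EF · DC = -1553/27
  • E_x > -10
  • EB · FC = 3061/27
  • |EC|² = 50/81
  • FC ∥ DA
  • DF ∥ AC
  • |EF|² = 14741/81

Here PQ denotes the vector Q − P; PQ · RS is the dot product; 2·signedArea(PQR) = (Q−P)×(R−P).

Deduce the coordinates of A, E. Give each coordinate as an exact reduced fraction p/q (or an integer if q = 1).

A = (-28/3, -37/3)
E = (-82/9, -31/9)

1. A_x = -28/3  [DF ∥ AC ∩ FC ∥ DA]
2. A_y = -37/3  [DF ∥ AC ∩ FC ∥ DA]
   → A = (-28/3, -37/3)
3. E_x = -82/9  [EF · DC = -1553/27 ∩ EB · FC = 3061/27]
4. E_y = -31/9  [EF · DC = -1553/27 ∩ EB · FC = 3061/27]
   → E = (-82/9, -31/9)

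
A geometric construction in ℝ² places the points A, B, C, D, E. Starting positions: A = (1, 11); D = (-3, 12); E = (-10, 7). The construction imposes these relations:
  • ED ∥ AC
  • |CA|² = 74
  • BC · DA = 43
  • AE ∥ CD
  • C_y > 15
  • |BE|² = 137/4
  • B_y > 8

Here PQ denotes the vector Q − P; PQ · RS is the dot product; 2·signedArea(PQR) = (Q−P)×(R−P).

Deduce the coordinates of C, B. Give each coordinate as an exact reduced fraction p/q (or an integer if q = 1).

1. C_x = 8  [AE ∥ CD ∩ ED ∥ AC]
2. C_y = 16  [AE ∥ CD ∩ ED ∥ AC]
   → C = (8, 16)
3. B_x = -9/2  [line -4·x + 1·y + -27 = 0 ∩ |BE|² = 137/4]
4. B_y = 9  [line -4·x + 1·y + -27 = 0 ∩ |BE|² = 137/4]
   → B = (-9/2, 9)

B = (-9/2, 9)
C = (8, 16)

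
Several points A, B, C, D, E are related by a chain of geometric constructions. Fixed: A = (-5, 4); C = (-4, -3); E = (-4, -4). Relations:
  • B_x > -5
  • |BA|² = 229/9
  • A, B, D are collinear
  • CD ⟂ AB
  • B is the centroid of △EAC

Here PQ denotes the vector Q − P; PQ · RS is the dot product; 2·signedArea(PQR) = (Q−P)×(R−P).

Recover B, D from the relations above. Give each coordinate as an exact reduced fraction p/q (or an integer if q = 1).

B = (-13/3, -1)
D = (-931/229, -689/229)

1. B_x = -13/3  [B is the centroid of △EAC]
2. B_y = -1  [B is the centroid of △EAC]
   → B = (-13/3, -1)
3. D_x = -931/229  [A, B, D are collinear ∩ CD ⟂ AB]
4. D_y = -689/229  [A, B, D are collinear ∩ CD ⟂ AB]
   → D = (-931/229, -689/229)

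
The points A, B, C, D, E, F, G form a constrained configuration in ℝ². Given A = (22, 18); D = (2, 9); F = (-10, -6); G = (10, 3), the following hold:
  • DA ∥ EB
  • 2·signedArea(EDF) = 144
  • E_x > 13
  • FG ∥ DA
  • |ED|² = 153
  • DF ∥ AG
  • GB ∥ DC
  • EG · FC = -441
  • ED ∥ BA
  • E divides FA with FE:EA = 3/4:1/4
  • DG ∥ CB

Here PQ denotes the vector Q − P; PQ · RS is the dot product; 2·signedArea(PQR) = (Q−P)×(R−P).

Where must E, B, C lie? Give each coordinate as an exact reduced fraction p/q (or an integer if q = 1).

1. E_x = 14  [E divides FA with FE:EA = 3/4:1/4]
2. E_y = 12  [E divides FA with FE:EA = 3/4:1/4]
   → E = (14, 12)
3. B_x = 34  [ED ∥ BA ∩ DA ∥ EB]
4. B_y = 21  [ED ∥ BA ∩ DA ∥ EB]
   → B = (34, 21)
5. C_x = 26  [DG ∥ CB ∩ GB ∥ DC]
6. C_y = 27  [DG ∥ CB ∩ GB ∥ DC]
   → C = (26, 27)

B = (34, 21)
C = (26, 27)
E = (14, 12)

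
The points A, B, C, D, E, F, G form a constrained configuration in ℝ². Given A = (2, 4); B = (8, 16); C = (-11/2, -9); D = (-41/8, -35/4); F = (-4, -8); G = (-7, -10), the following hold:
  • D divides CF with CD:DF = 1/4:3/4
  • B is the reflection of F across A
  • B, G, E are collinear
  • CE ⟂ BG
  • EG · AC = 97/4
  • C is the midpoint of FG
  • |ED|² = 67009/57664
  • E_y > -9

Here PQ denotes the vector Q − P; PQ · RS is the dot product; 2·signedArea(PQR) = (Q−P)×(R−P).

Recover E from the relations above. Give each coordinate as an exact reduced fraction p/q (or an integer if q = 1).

E = (-11159/1802, -7749/901)

1. E_x = -11159/1802  [B, G, E are collinear ∩ CE ⟂ BG]
2. E_y = -7749/901  [B, G, E are collinear ∩ CE ⟂ BG]
   → E = (-11159/1802, -7749/901)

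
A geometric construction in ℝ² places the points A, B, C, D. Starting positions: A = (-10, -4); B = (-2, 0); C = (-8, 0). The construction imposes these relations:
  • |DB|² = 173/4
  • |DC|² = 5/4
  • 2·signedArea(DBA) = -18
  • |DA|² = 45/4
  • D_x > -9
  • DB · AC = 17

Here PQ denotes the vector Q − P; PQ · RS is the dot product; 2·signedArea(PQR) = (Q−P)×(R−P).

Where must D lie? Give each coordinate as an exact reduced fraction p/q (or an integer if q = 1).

1. D_x = -17/2  [2·signedArea(DBA) = -18 ∩ DB · AC = 17]
2. D_y = -1  [2·signedArea(DBA) = -18 ∩ DB · AC = 17]
   → D = (-17/2, -1)

D = (-17/2, -1)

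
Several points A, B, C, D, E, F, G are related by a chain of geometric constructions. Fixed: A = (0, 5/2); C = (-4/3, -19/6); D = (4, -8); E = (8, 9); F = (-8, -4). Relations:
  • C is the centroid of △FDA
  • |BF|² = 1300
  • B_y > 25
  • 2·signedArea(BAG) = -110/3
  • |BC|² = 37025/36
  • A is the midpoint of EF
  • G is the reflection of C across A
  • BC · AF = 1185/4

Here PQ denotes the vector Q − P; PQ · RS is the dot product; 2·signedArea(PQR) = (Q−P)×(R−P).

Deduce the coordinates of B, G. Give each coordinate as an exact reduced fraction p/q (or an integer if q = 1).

B = (12, 26)
G = (4/3, 49/6)

1. B_x = 12  [line 8·x + 13/2·y + -265 = 0 ∩ |BF|² = 1300]
2. B_y = 26  [line 8·x + 13/2·y + -265 = 0 ∩ |BF|² = 1300]
   → B = (12, 26)
3. G_x = 4/3  [2·signedArea(BAG) = -110/3 ∩ G is the reflection of C across A]
4. G_y = 49/6  [2·signedArea(BAG) = -110/3 ∩ G is the reflection of C across A]
   → G = (4/3, 49/6)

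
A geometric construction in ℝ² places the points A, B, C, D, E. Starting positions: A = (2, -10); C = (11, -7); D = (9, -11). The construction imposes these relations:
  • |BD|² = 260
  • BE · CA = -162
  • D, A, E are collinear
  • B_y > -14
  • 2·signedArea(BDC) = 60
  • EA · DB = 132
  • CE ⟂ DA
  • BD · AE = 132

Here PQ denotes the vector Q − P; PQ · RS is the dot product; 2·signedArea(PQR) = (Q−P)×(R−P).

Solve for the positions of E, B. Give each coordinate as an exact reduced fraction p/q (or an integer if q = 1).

B = (-7, -13)
E = (52/5, -56/5)

1. E_x = 52/5  [D, A, E are collinear ∩ CE ⟂ DA]
2. E_y = -56/5  [D, A, E are collinear ∩ CE ⟂ DA]
   → E = (52/5, -56/5)
3. B_x = -7  [2·signedArea(BDC) = 60 ∩ BD · AE = 132]
4. B_y = -13  [2·signedArea(BDC) = 60 ∩ BD · AE = 132]
   → B = (-7, -13)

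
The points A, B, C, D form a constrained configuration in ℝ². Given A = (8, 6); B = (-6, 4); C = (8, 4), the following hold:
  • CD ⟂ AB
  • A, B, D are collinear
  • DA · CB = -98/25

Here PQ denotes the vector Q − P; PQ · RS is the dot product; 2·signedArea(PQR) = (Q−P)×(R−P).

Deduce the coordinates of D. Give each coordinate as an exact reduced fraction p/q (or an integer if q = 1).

D = (193/25, 149/25)

1. D_x = 193/25  [A, B, D are collinear ∩ CD ⟂ AB]
2. D_y = 149/25  [A, B, D are collinear ∩ CD ⟂ AB]
   → D = (193/25, 149/25)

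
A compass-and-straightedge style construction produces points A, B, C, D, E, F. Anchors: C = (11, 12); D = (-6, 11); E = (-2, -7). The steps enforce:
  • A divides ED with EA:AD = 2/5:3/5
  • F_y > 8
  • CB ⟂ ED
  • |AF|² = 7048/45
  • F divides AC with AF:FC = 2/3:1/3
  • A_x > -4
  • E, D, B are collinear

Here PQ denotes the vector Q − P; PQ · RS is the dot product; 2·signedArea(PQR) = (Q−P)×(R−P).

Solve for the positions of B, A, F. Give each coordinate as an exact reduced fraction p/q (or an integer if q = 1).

1. B_x = -92/17  [E, D, B are collinear ∩ CB ⟂ ED]
2. B_y = 142/17  [E, D, B are collinear ∩ CB ⟂ ED]
   → B = (-92/17, 142/17)
3. A_x = -18/5  [A divides ED with EA:AD = 2/5:3/5]
4. A_y = 1/5  [A divides ED with EA:AD = 2/5:3/5]
   → A = (-18/5, 1/5)
5. F_x = 92/15  [F divides AC with AF:FC = 2/3:1/3]
6. F_y = 121/15  [F divides AC with AF:FC = 2/3:1/3]
   → F = (92/15, 121/15)

A = (-18/5, 1/5)
B = (-92/17, 142/17)
F = (92/15, 121/15)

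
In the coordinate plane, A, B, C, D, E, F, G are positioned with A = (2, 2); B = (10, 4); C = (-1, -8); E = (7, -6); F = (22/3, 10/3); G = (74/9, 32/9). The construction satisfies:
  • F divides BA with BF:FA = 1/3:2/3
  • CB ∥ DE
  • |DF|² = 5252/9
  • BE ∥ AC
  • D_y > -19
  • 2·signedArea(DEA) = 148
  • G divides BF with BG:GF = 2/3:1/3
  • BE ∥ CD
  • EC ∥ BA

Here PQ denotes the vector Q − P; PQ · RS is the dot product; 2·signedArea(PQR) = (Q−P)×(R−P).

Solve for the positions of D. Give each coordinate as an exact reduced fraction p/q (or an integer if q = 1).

1. D_x = -4  [CB ∥ DE ∩ BE ∥ CD]
2. D_y = -18  [CB ∥ DE ∩ BE ∥ CD]
   → D = (-4, -18)

D = (-4, -18)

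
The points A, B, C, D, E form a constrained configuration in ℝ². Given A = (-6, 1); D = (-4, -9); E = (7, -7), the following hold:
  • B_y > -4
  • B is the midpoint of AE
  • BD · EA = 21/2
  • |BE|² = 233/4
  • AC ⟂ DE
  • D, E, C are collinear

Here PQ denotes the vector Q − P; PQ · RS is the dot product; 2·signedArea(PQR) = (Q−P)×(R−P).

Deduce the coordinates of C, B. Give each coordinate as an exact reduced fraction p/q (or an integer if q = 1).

B = (1/2, -3)
C = (-522/125, -1129/125)

1. C_x = -522/125  [D, E, C are collinear ∩ AC ⟂ DE]
2. C_y = -1129/125  [D, E, C are collinear ∩ AC ⟂ DE]
   → C = (-522/125, -1129/125)
3. B_x = 1/2  [B is the midpoint of AE]
4. B_y = -3  [B is the midpoint of AE]
   → B = (1/2, -3)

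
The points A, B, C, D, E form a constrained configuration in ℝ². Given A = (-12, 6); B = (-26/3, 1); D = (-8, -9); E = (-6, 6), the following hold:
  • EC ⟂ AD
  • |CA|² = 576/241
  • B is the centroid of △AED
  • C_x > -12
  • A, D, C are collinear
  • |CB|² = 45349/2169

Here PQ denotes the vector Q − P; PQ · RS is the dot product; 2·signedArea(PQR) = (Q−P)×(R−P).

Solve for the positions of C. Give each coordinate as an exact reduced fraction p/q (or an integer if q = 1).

1. C_x = -2796/241  [A, D, C are collinear ∩ EC ⟂ AD]
2. C_y = 1086/241  [A, D, C are collinear ∩ EC ⟂ AD]
   → C = (-2796/241, 1086/241)

C = (-2796/241, 1086/241)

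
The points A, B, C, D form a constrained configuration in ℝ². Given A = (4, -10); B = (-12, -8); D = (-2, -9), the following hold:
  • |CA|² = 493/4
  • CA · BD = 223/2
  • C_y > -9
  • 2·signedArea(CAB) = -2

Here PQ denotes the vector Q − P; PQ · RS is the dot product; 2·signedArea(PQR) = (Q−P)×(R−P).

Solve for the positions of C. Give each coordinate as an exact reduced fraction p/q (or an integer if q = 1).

C = (-7, -17/2)

1. C_x = -7  [CA · BD = 223/2 ∩ 2·signedArea(CAB) = -2]
2. C_y = -17/2  [CA · BD = 223/2 ∩ 2·signedArea(CAB) = -2]
   → C = (-7, -17/2)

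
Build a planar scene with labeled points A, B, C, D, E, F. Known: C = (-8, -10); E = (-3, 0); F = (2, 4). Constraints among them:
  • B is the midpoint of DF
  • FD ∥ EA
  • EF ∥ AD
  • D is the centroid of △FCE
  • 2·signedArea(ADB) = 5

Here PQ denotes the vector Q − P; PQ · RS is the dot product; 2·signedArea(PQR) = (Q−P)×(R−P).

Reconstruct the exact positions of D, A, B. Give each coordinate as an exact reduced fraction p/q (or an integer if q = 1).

1. D_x = -3  [D is the centroid of △FCE]
2. D_y = -2  [D is the centroid of △FCE]
   → D = (-3, -2)
3. A_x = -8  [EF ∥ AD ∩ FD ∥ EA]
4. A_y = -6  [EF ∥ AD ∩ FD ∥ EA]
   → A = (-8, -6)
5. B_x = -1/2  [B is the midpoint of DF]
6. B_y = 1  [B is the midpoint of DF]
   → B = (-1/2, 1)

A = (-8, -6)
B = (-1/2, 1)
D = (-3, -2)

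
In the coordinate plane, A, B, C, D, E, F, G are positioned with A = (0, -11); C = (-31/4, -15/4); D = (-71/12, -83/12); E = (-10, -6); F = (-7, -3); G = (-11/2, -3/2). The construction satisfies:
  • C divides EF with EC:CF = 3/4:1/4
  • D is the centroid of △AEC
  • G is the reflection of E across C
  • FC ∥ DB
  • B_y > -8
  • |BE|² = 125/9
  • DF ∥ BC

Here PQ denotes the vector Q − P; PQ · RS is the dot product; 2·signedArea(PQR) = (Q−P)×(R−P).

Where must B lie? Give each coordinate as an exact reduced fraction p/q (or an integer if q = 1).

1. B_x = -20/3  [DF ∥ BC ∩ FC ∥ DB]
2. B_y = -23/3  [DF ∥ BC ∩ FC ∥ DB]
   → B = (-20/3, -23/3)

B = (-20/3, -23/3)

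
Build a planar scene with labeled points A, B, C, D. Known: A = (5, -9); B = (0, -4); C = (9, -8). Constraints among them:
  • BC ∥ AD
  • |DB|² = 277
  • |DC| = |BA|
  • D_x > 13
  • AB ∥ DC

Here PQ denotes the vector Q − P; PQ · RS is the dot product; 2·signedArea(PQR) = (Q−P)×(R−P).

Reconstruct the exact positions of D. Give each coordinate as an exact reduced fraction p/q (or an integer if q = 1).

D = (14, -13)

1. D_x = 14  [AB ∥ DC ∩ BC ∥ AD]
2. D_y = -13  [AB ∥ DC ∩ BC ∥ AD]
   → D = (14, -13)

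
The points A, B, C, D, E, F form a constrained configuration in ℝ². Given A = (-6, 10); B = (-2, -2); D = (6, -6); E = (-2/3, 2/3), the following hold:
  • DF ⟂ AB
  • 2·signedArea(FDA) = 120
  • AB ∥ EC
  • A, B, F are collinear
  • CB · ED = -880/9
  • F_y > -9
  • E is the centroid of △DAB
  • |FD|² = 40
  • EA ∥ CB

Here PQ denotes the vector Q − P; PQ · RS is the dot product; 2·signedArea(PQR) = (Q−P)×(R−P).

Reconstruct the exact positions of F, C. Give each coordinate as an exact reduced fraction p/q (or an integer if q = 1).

1. F_x = 0  [A, B, F are collinear ∩ DF ⟂ AB]
2. F_y = -8  [A, B, F are collinear ∩ DF ⟂ AB]
   → F = (0, -8)
3. C_x = 10/3  [EA ∥ CB ∩ AB ∥ EC]
4. C_y = -34/3  [EA ∥ CB ∩ AB ∥ EC]
   → C = (10/3, -34/3)

C = (10/3, -34/3)
F = (0, -8)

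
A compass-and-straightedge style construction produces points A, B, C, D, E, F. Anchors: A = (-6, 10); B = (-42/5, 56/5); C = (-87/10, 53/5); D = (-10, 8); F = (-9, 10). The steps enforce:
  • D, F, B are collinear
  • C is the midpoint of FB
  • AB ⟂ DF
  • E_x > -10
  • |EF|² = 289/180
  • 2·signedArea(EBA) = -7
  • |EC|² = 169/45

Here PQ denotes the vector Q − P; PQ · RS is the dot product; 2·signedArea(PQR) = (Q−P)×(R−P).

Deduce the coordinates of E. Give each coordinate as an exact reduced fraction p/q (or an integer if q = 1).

1. E_x = -287/30  [line 6/5·x + 12/5·y + -49/5 = 0 ∩ |EC|² = 169/45]
2. E_y = 133/15  [line 6/5·x + 12/5·y + -49/5 = 0 ∩ |EC|² = 169/45]
   → E = (-287/30, 133/15)

E = (-287/30, 133/15)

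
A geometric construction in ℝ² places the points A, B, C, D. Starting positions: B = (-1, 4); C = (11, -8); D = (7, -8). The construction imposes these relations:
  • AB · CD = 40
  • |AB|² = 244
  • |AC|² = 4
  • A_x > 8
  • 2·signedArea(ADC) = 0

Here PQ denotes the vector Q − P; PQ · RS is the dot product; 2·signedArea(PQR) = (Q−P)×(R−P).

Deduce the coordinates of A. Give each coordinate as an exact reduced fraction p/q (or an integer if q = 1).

A = (9, -8)

1. A_x = 9  [2·signedArea(ADC) = 0 ∩ AB · CD = 40]
2. A_y = -8  [2·signedArea(ADC) = 0 ∩ AB · CD = 40]
   → A = (9, -8)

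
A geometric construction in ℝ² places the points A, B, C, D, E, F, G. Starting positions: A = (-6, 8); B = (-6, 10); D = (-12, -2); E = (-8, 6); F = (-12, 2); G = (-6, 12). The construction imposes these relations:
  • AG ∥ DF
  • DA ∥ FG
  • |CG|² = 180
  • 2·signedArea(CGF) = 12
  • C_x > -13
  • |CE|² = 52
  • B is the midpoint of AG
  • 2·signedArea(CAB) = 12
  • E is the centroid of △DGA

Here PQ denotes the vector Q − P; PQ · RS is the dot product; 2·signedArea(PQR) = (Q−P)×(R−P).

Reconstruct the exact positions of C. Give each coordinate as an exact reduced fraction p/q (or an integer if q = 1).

1. C_x = -12  [2·signedArea(CGF) = 12 ∩ 2·signedArea(CAB) = 12]
2. C_y = 0  [2·signedArea(CGF) = 12 ∩ 2·signedArea(CAB) = 12]
   → C = (-12, 0)

C = (-12, 0)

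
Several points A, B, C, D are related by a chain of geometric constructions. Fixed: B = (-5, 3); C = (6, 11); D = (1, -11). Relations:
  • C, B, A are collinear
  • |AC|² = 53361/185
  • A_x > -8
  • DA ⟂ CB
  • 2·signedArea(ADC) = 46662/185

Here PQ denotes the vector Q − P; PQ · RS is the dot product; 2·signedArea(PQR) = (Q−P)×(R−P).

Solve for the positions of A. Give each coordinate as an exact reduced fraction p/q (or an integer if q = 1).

A = (-1431/185, 187/185)

1. A_x = -1431/185  [C, B, A are collinear ∩ DA ⟂ CB]
2. A_y = 187/185  [C, B, A are collinear ∩ DA ⟂ CB]
   → A = (-1431/185, 187/185)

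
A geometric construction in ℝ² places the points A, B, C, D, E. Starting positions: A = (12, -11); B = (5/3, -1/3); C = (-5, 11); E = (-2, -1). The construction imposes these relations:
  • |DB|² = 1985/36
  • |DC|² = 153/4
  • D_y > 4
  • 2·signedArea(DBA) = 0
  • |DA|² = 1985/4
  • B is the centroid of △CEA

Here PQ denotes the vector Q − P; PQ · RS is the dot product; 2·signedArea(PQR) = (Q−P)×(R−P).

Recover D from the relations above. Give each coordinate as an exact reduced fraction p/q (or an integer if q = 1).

D = (-7/2, 5)

1. D_x = -7/2  [line 32/3·x + 31/3·y + -43/3 = 0 ∩ |DA|² = 1985/4]
2. D_y = 5  [line 32/3·x + 31/3·y + -43/3 = 0 ∩ |DA|² = 1985/4]
   → D = (-7/2, 5)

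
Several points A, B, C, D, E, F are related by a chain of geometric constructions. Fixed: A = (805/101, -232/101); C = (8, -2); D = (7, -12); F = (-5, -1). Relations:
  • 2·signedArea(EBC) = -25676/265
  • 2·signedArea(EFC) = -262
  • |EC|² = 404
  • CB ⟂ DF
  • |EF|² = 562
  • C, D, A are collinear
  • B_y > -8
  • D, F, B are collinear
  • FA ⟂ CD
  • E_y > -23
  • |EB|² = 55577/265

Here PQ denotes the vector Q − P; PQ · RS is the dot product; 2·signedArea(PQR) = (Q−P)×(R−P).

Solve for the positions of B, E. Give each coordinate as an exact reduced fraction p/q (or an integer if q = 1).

1. B_x = 679/265  [D, F, B are collinear ∩ CB ⟂ DF]
2. B_y = -2102/265  [D, F, B are collinear ∩ CB ⟂ DF]
   → B = (679/265, -2102/265)
3. E_x = 6  [2·signedArea(EBC) = -25676/265 ∩ 2·signedArea(EFC) = -262]
4. E_y = -22  [2·signedArea(EBC) = -25676/265 ∩ 2·signedArea(EFC) = -262]
   → E = (6, -22)

B = (679/265, -2102/265)
E = (6, -22)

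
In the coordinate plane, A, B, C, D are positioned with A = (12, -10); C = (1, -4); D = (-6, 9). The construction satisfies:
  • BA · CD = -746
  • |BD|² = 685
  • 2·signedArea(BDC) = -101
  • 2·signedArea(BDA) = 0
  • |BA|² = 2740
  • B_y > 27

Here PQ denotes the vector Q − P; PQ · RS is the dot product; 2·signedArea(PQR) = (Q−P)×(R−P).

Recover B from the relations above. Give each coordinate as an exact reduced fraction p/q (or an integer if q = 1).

1. B_x = -24  [2·signedArea(BDA) = 0 ∩ BA · CD = -746]
2. B_y = 28  [2·signedArea(BDA) = 0 ∩ BA · CD = -746]
   → B = (-24, 28)

B = (-24, 28)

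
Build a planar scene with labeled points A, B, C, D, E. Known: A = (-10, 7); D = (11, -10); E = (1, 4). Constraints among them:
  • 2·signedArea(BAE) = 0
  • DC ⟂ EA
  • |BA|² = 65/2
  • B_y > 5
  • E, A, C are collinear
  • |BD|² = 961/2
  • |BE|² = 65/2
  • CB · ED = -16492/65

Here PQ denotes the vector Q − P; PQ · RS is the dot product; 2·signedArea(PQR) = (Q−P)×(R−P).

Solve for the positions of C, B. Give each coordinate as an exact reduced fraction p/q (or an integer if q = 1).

B = (-9/2, 11/2)
C = (901/65, 32/65)

1. C_x = 901/65  [E, A, C are collinear ∩ DC ⟂ EA]
2. C_y = 32/65  [E, A, C are collinear ∩ DC ⟂ EA]
   → C = (901/65, 32/65)
3. B_x = -9/2  [2·signedArea(BAE) = 0 ∩ CB · ED = -16492/65]
4. B_y = 11/2  [2·signedArea(BAE) = 0 ∩ CB · ED = -16492/65]
   → B = (-9/2, 11/2)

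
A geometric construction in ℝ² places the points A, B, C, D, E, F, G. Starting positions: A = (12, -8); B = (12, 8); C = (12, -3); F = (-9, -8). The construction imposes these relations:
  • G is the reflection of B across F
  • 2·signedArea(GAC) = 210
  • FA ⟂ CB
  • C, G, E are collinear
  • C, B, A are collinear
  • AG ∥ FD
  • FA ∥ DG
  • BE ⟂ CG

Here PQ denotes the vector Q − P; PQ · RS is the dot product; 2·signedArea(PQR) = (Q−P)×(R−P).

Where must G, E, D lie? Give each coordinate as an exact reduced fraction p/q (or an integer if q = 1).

D = (-51, -24)
E = (82/5, -4/5)
G = (-30, -24)

1. G_x = -30  [G is the reflection of B across F]
2. G_y = -24  [G is the reflection of B across F]
   → G = (-30, -24)
3. E_x = 82/5  [C, G, E are collinear ∩ BE ⟂ CG]
4. E_y = -4/5  [C, G, E are collinear ∩ BE ⟂ CG]
   → E = (82/5, -4/5)
5. D_x = -51  [FA ∥ DG ∩ AG ∥ FD]
6. D_y = -24  [FA ∥ DG ∩ AG ∥ FD]
   → D = (-51, -24)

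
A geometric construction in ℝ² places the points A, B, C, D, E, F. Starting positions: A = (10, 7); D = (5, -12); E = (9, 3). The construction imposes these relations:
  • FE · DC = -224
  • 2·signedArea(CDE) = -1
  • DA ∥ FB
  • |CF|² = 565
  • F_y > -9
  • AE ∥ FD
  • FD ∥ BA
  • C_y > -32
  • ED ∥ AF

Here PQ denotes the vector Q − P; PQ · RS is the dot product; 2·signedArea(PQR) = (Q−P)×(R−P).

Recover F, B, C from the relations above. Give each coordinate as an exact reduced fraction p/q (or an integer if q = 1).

B = (11, 11)
C = (0, -31)
F = (6, -8)

1. F_x = 6  [AE ∥ FD ∩ ED ∥ AF]
2. F_y = -8  [AE ∥ FD ∩ ED ∥ AF]
   → F = (6, -8)
3. B_x = 11  [FD ∥ BA ∩ DA ∥ FB]
4. B_y = 11  [FD ∥ BA ∩ DA ∥ FB]
   → B = (11, 11)
5. C_x = 0  [2·signedArea(CDE) = -1 ∩ FE · DC = -224]
6. C_y = -31  [2·signedArea(CDE) = -1 ∩ FE · DC = -224]
   → C = (0, -31)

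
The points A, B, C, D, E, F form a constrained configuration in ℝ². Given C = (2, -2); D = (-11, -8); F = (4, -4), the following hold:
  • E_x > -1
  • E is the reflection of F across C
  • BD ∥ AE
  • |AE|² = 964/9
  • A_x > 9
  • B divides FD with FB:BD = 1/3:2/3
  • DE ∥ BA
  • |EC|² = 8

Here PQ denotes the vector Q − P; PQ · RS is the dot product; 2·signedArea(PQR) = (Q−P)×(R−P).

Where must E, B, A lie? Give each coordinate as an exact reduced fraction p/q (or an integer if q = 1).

1. E_x = 0  [E is the reflection of F across C]
2. E_y = 0  [E is the reflection of F across C]
   → E = (0, 0)
3. B_x = -1  [B divides FD with FB:BD = 1/3:2/3]
4. B_y = -16/3  [B divides FD with FB:BD = 1/3:2/3]
   → B = (-1, -16/3)
5. A_x = 10  [BD ∥ AE ∩ DE ∥ BA]
6. A_y = 8/3  [BD ∥ AE ∩ DE ∥ BA]
   → A = (10, 8/3)

A = (10, 8/3)
B = (-1, -16/3)
E = (0, 0)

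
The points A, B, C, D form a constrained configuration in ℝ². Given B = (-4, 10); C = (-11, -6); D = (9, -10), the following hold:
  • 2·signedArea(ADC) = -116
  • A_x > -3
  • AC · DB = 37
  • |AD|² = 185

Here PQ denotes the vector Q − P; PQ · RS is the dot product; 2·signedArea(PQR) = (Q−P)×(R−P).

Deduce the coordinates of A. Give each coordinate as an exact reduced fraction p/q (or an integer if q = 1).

A = (-2, -2)

1. A_x = -2  [2·signedArea(ADC) = -116 ∩ AC · DB = 37]
2. A_y = -2  [2·signedArea(ADC) = -116 ∩ AC · DB = 37]
   → A = (-2, -2)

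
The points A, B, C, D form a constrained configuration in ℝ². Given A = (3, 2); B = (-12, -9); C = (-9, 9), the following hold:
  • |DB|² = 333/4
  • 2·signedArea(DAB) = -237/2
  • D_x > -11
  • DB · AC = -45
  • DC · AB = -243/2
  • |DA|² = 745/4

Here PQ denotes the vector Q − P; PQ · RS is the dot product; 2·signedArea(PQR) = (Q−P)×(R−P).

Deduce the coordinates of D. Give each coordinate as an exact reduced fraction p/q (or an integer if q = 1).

D = (-21/2, 0)

1. D_x = -21/2  [2·signedArea(DAB) = -237/2 ∩ DC · AB = -243/2]
2. D_y = 0  [2·signedArea(DAB) = -237/2 ∩ DC · AB = -243/2]
   → D = (-21/2, 0)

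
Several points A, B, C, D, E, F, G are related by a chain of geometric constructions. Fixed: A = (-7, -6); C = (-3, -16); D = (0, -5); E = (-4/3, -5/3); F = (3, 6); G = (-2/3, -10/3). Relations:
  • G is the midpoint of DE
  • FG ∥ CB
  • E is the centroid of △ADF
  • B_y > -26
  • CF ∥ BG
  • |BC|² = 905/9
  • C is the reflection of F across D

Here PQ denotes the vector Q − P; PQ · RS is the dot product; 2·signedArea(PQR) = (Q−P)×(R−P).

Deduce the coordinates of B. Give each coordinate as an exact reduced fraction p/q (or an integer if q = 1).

B = (-20/3, -76/3)

1. B_x = -20/3  [CF ∥ BG ∩ FG ∥ CB]
2. B_y = -76/3  [CF ∥ BG ∩ FG ∥ CB]
   → B = (-20/3, -76/3)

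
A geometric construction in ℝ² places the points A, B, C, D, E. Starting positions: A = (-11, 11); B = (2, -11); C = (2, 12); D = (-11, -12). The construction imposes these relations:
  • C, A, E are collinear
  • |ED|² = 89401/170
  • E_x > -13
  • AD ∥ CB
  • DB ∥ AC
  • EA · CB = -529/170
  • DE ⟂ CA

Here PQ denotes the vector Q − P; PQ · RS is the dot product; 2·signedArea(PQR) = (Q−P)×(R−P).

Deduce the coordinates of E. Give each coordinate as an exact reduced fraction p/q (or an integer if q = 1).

E = (-2169/170, 1847/170)

1. E_x = -2169/170  [C, A, E are collinear ∩ DE ⟂ CA]
2. E_y = 1847/170  [C, A, E are collinear ∩ DE ⟂ CA]
   → E = (-2169/170, 1847/170)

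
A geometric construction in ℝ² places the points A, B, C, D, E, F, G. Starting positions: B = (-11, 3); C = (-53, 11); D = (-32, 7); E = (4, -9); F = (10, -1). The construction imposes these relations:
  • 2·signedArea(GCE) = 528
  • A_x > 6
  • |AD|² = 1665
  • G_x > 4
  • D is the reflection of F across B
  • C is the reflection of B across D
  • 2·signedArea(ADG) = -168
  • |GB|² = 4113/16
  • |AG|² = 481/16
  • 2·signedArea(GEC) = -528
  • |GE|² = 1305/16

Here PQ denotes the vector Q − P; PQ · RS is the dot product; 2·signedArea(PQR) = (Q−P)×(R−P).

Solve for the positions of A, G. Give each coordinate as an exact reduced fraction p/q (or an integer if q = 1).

1. G_x = 19/4  [line 20·x + 57·y + -95 = 0 ∩ |GB|² = 4113/16]
2. G_y = 0  [line 20·x + 57·y + -95 = 0 ∩ |GB|² = 4113/16]
   → G = (19/4, 0)
3. A_x = 7  [line 7·x + 147/4·y + 539/4 = 0 ∩ |AG|² = 481/16]
4. A_y = -5  [line 7·x + 147/4·y + 539/4 = 0 ∩ |AG|² = 481/16]
   → A = (7, -5)

A = (7, -5)
G = (19/4, 0)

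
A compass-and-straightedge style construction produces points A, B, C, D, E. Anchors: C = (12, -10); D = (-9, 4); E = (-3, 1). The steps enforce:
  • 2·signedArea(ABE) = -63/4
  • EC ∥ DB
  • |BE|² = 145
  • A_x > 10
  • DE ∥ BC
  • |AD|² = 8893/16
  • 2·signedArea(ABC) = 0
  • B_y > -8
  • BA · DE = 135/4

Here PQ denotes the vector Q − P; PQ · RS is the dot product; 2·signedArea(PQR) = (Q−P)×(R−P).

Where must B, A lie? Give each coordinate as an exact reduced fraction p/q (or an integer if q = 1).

1. B_x = 6  [DE ∥ BC ∩ EC ∥ DB]
2. B_y = -7  [DE ∥ BC ∩ EC ∥ DB]
   → B = (6, -7)
3. A_x = 21/2  [2·signedArea(ABC) = 0 ∩ BA · DE = 135/4]
4. A_y = -37/4  [2·signedArea(ABC) = 0 ∩ BA · DE = 135/4]
   → A = (21/2, -37/4)

A = (21/2, -37/4)
B = (6, -7)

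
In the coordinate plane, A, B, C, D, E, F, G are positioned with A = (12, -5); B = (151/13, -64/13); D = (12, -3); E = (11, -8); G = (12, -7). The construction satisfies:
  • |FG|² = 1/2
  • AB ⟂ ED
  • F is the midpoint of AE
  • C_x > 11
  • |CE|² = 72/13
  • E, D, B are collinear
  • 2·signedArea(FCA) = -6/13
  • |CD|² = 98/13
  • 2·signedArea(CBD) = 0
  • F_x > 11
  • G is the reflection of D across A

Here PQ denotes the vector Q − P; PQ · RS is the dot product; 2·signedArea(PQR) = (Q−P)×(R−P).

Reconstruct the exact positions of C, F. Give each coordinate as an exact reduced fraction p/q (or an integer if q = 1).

C = (149/13, -74/13)
F = (23/2, -13/2)

1. C_x = 149/13  [line -25/13·x + 5/13·y + 315/13 = 0 ∩ |CE|² = 72/13]
2. C_y = -74/13  [line -25/13·x + 5/13·y + 315/13 = 0 ∩ |CE|² = 72/13]
   → C = (149/13, -74/13)
3. F_x = 23/2  [F is the midpoint of AE]
4. F_y = -13/2  [F is the midpoint of AE]
   → F = (23/2, -13/2)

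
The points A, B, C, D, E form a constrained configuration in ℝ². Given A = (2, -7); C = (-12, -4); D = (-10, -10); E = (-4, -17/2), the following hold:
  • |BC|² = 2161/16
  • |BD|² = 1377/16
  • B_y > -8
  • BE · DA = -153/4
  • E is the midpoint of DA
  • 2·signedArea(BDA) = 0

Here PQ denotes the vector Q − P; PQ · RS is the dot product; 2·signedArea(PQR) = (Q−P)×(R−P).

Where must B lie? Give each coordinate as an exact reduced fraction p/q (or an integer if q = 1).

1. B_x = -1  [2·signedArea(BDA) = 0 ∩ BE · DA = -153/4]
2. B_y = -31/4  [2·signedArea(BDA) = 0 ∩ BE · DA = -153/4]
   → B = (-1, -31/4)

B = (-1, -31/4)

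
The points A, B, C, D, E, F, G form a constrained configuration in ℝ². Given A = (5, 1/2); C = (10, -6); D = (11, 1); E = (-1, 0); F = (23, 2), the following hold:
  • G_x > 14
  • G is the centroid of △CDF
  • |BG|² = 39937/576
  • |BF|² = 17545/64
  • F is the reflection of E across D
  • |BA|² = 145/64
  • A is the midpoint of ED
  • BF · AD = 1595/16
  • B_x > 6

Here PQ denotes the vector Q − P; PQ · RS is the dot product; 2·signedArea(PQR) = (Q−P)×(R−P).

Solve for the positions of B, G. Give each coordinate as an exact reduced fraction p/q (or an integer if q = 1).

1. B_x = 13/2  [line -6·x + -1/2·y + 629/16 = 0 ∩ |BF|² = 17545/64]
2. B_y = 5/8  [line -6·x + -1/2·y + 629/16 = 0 ∩ |BF|² = 17545/64]
   → B = (13/2, 5/8)
3. G_x = 44/3  [G is the centroid of △CDF]
4. G_y = -1  [G is the centroid of △CDF]
   → G = (44/3, -1)

B = (13/2, 5/8)
G = (44/3, -1)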